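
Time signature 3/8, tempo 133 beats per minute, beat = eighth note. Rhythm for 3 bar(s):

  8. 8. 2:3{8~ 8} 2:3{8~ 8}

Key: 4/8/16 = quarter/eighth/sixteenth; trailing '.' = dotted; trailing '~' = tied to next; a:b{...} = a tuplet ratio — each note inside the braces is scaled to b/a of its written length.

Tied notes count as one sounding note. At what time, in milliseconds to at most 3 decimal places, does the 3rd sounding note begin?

note 3 onset = 3b = 1353.383ms

1. 0.0ms @ 0 + 676.692ms (3/2)
2. 676.692ms @ 3/2 + 676.692ms (3/2)
3. 1353.383ms @ 3 + 1353.383ms (3)
4. 2706.767ms @ 6 + 1353.383ms (3)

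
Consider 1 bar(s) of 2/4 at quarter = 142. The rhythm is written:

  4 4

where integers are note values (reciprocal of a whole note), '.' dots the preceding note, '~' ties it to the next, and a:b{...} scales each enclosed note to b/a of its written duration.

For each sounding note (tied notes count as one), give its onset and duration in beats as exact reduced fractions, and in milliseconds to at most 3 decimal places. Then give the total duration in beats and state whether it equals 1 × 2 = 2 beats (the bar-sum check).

1) 0.0ms=0b +422.535ms=1b
2) 422.535ms=1b +422.535ms=1b
Σ=2b of 2 (142bpm 2/4) — PASS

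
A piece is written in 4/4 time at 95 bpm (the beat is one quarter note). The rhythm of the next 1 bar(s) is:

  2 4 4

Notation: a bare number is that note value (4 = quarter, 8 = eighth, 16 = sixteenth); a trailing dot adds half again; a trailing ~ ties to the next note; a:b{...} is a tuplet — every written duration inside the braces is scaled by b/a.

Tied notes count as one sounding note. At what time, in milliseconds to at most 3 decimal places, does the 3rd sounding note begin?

1. 0.0ms @ 0 + 1263.158ms (2)
2. 1263.158ms @ 2 + 631.579ms (1)
3. 1894.737ms @ 3 + 631.579ms (1)

note 3 onset = 3b = 1894.737ms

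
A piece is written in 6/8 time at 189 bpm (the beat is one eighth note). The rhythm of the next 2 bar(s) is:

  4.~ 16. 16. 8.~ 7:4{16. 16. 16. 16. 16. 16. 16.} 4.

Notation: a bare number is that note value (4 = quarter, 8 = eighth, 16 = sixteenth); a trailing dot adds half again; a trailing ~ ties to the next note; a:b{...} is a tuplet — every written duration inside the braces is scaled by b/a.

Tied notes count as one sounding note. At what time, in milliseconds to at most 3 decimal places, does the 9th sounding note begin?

1. 0.0ms @ 0 + 1190.476ms (15/4)
2. 1190.476ms @ 15/4 + 238.095ms (3/4)
3. 1428.571ms @ 9/2 + 612.245ms (27/14)
4. 2040.816ms @ 45/7 + 136.054ms (3/7)
5. 2176.871ms @ 48/7 + 136.054ms (3/7)
6. 2312.925ms @ 51/7 + 136.054ms (3/7)
7. 2448.98ms @ 54/7 + 136.054ms (3/7)
8. 2585.034ms @ 57/7 + 136.054ms (3/7)
9. 2721.088ms @ 60/7 + 136.054ms (3/7)
10. 2857.143ms @ 9 + 952.381ms (3)

note 9 onset = 60/7b = 2721.088ms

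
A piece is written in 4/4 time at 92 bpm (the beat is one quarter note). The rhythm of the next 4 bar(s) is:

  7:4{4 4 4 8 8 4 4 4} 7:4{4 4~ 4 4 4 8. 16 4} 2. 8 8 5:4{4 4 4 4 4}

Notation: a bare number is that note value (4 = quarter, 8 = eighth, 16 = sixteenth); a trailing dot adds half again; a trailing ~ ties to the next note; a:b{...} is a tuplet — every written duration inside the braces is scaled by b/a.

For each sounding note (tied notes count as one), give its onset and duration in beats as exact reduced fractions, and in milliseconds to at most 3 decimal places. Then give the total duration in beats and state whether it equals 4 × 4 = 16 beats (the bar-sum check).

1) 0.0ms=0b +372.671ms=4/7b
2) 372.671ms=4/7b +372.671ms=4/7b
3) 745.342ms=8/7b +372.671ms=4/7b
4) 1118.012ms=12/7b +186.335ms=2/7b
5) 1304.348ms=2b +186.335ms=2/7b
6) 1490.683ms=16/7b +372.671ms=4/7b
7) 1863.354ms=20/7b +372.671ms=4/7b
8) 2236.025ms=24/7b +372.671ms=4/7b
9) 2608.696ms=4b +372.671ms=4/7b
10) 2981.366ms=32/7b +745.342ms=8/7b
11) 3726.708ms=40/7b +372.671ms=4/7b
12) 4099.379ms=44/7b +372.671ms=4/7b
13) 4472.05ms=48/7b +279.503ms=3/7b
14) 4751.553ms=51/7b +93.168ms=1/7b
15) 4844.72ms=52/7b +372.671ms=4/7b
16) 5217.391ms=8b +1956.522ms=3b
17) 7173.913ms=11b +326.087ms=1/2b
18) 7500.0ms=23/2b +326.087ms=1/2b
19) 7826.087ms=12b +521.739ms=4/5b
20) 8347.826ms=64/5b +521.739ms=4/5b
21) 8869.565ms=68/5b +521.739ms=4/5b
22) 9391.304ms=72/5b +521.739ms=4/5b
23) 9913.043ms=76/5b +521.739ms=4/5b
Σ=16b of 16 (92bpm 4/4) — PASS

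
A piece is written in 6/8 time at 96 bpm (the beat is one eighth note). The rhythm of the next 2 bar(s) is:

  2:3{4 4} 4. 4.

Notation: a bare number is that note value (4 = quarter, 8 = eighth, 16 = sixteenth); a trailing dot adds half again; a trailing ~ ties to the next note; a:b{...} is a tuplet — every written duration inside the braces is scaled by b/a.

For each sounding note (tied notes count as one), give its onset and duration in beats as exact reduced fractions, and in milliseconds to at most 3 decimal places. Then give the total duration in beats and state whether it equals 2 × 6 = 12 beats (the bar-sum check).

1) 0.0ms=0b +1875.0ms=3b
2) 1875.0ms=3b +1875.0ms=3b
3) 3750.0ms=6b +1875.0ms=3b
4) 5625.0ms=9b +1875.0ms=3b
Σ=12b of 12 (96bpm 6/8) — PASS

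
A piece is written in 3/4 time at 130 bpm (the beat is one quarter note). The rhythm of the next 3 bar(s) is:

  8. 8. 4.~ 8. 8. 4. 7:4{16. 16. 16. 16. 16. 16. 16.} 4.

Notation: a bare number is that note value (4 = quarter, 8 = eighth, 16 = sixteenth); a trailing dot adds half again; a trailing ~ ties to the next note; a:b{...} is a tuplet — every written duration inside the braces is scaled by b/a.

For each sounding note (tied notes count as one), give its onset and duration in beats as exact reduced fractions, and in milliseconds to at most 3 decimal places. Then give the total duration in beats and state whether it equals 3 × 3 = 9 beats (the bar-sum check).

1) 0.0ms=0b +346.154ms=3/4b
2) 346.154ms=3/4b +346.154ms=3/4b
3) 692.308ms=3/2b +1038.462ms=9/4b
4) 1730.769ms=15/4b +346.154ms=3/4b
5) 2076.923ms=9/2b +692.308ms=3/2b
6) 2769.231ms=6b +98.901ms=3/14b
7) 2868.132ms=87/14b +98.901ms=3/14b
8) 2967.033ms=45/7b +98.901ms=3/14b
9) 3065.934ms=93/14b +98.901ms=3/14b
10) 3164.835ms=48/7b +98.901ms=3/14b
11) 3263.736ms=99/14b +98.901ms=3/14b
12) 3362.637ms=51/7b +98.901ms=3/14b
13) 3461.538ms=15/2b +692.308ms=3/2b
Σ=9b of 9 (130bpm 3/4) — PASS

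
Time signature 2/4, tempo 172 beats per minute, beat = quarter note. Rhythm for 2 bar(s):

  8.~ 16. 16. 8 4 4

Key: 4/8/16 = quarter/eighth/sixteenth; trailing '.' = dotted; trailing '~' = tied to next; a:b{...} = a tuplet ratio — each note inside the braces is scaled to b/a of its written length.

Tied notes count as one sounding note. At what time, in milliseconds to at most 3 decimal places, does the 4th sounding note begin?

1. 0.0ms @ 0 + 392.442ms (9/8)
2. 392.442ms @ 9/8 + 130.814ms (3/8)
3. 523.256ms @ 3/2 + 174.419ms (1/2)
4. 697.674ms @ 2 + 348.837ms (1)
5. 1046.512ms @ 3 + 348.837ms (1)

note 4 onset = 2b = 697.674ms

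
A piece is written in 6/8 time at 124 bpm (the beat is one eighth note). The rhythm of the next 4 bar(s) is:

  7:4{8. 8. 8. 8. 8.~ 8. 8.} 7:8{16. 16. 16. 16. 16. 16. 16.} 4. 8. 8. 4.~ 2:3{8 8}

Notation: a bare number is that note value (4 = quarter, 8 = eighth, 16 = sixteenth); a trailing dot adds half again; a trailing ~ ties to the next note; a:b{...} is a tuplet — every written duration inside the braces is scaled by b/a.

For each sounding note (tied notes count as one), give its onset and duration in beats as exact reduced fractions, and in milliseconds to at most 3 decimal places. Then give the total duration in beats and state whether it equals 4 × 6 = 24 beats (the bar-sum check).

1) 0.0ms=0b +414.747ms=6/7b
2) 414.747ms=6/7b +414.747ms=6/7b
3) 829.493ms=12/7b +414.747ms=6/7b
4) 1244.24ms=18/7b +414.747ms=6/7b
5) 1658.986ms=24/7b +829.493ms=12/7b
6) 2488.479ms=36/7b +414.747ms=6/7b
7) 2903.226ms=6b +414.747ms=6/7b
8) 3317.972ms=48/7b +414.747ms=6/7b
9) 3732.719ms=54/7b +414.747ms=6/7b
10) 4147.465ms=60/7b +414.747ms=6/7b
11) 4562.212ms=66/7b +414.747ms=6/7b
12) 4976.959ms=72/7b +414.747ms=6/7b
13) 5391.705ms=78/7b +414.747ms=6/7b
14) 5806.452ms=12b +1451.613ms=3b
15) 7258.065ms=15b +725.806ms=3/2b
16) 7983.871ms=33/2b +725.806ms=3/2b
17) 8709.677ms=18b +2177.419ms=9/2b
18) 10887.097ms=45/2b +725.806ms=3/2b
Σ=24b of 24 (124bpm 6/8) — PASS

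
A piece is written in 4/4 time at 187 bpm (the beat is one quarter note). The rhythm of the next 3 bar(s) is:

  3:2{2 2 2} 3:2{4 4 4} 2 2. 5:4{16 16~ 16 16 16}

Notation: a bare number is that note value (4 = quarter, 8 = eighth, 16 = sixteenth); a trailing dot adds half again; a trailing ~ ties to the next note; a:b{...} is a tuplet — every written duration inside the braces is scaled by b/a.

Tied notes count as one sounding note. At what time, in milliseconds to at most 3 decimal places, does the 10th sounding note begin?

note 10 onset = 56/5b = 3593.583ms

1. 0.0ms @ 0 + 427.807ms (4/3)
2. 427.807ms @ 4/3 + 427.807ms (4/3)
3. 855.615ms @ 8/3 + 427.807ms (4/3)
4. 1283.422ms @ 4 + 213.904ms (2/3)
5. 1497.326ms @ 14/3 + 213.904ms (2/3)
6. 1711.23ms @ 16/3 + 213.904ms (2/3)
7. 1925.134ms @ 6 + 641.711ms (2)
8. 2566.845ms @ 8 + 962.567ms (3)
9. 3529.412ms @ 11 + 64.171ms (1/5)
10. 3593.583ms @ 56/5 + 128.342ms (2/5)
11. 3721.925ms @ 58/5 + 64.171ms (1/5)
12. 3786.096ms @ 59/5 + 64.171ms (1/5)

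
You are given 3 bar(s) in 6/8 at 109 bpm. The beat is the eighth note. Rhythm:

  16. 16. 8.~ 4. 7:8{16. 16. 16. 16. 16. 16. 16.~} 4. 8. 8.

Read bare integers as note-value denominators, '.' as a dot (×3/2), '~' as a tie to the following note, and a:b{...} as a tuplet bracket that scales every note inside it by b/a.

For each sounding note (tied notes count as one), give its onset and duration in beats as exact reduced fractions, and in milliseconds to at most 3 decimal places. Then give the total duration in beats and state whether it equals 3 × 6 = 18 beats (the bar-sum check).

1) 0.0ms=0b +412.844ms=3/4b
2) 412.844ms=3/4b +412.844ms=3/4b
3) 825.688ms=3/2b +2477.064ms=9/2b
4) 3302.752ms=6b +471.822ms=6/7b
5) 3774.574ms=48/7b +471.822ms=6/7b
6) 4246.396ms=54/7b +471.822ms=6/7b
7) 4718.218ms=60/7b +471.822ms=6/7b
8) 5190.039ms=66/7b +471.822ms=6/7b
9) 5661.861ms=72/7b +471.822ms=6/7b
10) 6133.683ms=78/7b +2123.198ms=27/7b
11) 8256.881ms=15b +825.688ms=3/2b
12) 9082.569ms=33/2b +825.688ms=3/2b
Σ=18b of 18 (109bpm 6/8) — PASS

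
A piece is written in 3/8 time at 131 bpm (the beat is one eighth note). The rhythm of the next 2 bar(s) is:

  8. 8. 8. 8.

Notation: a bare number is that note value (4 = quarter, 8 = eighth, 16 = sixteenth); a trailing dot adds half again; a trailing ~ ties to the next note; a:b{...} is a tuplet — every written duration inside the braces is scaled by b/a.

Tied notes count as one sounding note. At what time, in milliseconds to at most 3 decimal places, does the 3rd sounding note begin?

1. 0.0ms @ 0 + 687.023ms (3/2)
2. 687.023ms @ 3/2 + 687.023ms (3/2)
3. 1374.046ms @ 3 + 687.023ms (3/2)
4. 2061.069ms @ 9/2 + 687.023ms (3/2)

note 3 onset = 3b = 1374.046ms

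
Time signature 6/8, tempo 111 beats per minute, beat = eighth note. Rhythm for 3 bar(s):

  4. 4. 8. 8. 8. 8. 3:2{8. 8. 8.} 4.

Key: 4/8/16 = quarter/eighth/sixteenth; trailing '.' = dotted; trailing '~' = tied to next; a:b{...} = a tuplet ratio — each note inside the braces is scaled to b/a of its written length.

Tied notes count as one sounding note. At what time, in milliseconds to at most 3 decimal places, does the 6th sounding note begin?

1. 0.0ms @ 0 + 1621.622ms (3)
2. 1621.622ms @ 3 + 1621.622ms (3)
3. 3243.243ms @ 6 + 810.811ms (3/2)
4. 4054.054ms @ 15/2 + 810.811ms (3/2)
5. 4864.865ms @ 9 + 810.811ms (3/2)
6. 5675.676ms @ 21/2 + 810.811ms (3/2)
7. 6486.486ms @ 12 + 540.541ms (1)
8. 7027.027ms @ 13 + 540.541ms (1)
9. 7567.568ms @ 14 + 540.541ms (1)
10. 8108.108ms @ 15 + 1621.622ms (3)

note 6 onset = 21/2b = 5675.676ms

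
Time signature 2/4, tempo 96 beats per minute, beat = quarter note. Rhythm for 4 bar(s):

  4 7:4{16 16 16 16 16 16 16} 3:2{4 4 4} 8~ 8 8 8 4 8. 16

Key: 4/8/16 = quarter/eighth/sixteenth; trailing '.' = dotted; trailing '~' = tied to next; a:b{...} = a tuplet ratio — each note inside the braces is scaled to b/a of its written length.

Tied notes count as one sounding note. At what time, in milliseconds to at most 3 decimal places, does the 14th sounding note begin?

note 14 onset = 11/2b = 3437.5ms

1. 0.0ms @ 0 + 625.0ms (1)
2. 625.0ms @ 1 + 89.286ms (1/7)
3. 714.286ms @ 8/7 + 89.286ms (1/7)
4. 803.571ms @ 9/7 + 89.286ms (1/7)
5. 892.857ms @ 10/7 + 89.286ms (1/7)
6. 982.143ms @ 11/7 + 89.286ms (1/7)
7. 1071.429ms @ 12/7 + 89.286ms (1/7)
8. 1160.714ms @ 13/7 + 89.286ms (1/7)
9. 1250.0ms @ 2 + 416.667ms (2/3)
10. 1666.667ms @ 8/3 + 416.667ms (2/3)
11. 2083.333ms @ 10/3 + 416.667ms (2/3)
12. 2500.0ms @ 4 + 625.0ms (1)
13. 3125.0ms @ 5 + 312.5ms (1/2)
14. 3437.5ms @ 11/2 + 312.5ms (1/2)
15. 3750.0ms @ 6 + 625.0ms (1)
16. 4375.0ms @ 7 + 468.75ms (3/4)
17. 4843.75ms @ 31/4 + 156.25ms (1/4)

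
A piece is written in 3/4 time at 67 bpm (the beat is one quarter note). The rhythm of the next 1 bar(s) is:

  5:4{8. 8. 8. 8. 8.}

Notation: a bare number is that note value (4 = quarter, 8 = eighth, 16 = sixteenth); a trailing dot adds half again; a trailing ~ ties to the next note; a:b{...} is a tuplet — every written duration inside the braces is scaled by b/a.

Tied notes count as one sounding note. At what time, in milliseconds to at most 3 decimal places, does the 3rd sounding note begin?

note 3 onset = 6/5b = 1074.627ms

1. 0.0ms @ 0 + 537.313ms (3/5)
2. 537.313ms @ 3/5 + 537.313ms (3/5)
3. 1074.627ms @ 6/5 + 537.313ms (3/5)
4. 1611.94ms @ 9/5 + 537.313ms (3/5)
5. 2149.254ms @ 12/5 + 537.313ms (3/5)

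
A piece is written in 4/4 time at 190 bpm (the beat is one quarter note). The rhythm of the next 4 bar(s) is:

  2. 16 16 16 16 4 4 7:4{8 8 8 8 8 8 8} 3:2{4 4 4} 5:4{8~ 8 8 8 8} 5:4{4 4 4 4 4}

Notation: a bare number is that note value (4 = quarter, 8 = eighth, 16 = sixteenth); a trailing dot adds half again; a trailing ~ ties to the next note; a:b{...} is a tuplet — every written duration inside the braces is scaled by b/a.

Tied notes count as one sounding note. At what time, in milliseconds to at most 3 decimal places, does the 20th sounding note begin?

1. 0.0ms @ 0 + 947.368ms (3)
2. 947.368ms @ 3 + 78.947ms (1/4)
3. 1026.316ms @ 13/4 + 78.947ms (1/4)
4. 1105.263ms @ 7/2 + 78.947ms (1/4)
5. 1184.211ms @ 15/4 + 78.947ms (1/4)
6. 1263.158ms @ 4 + 315.789ms (1)
7. 1578.947ms @ 5 + 315.789ms (1)
8. 1894.737ms @ 6 + 90.226ms (2/7)
9. 1984.962ms @ 44/7 + 90.226ms (2/7)
10. 2075.188ms @ 46/7 + 90.226ms (2/7)
11. 2165.414ms @ 48/7 + 90.226ms (2/7)
12. 2255.639ms @ 50/7 + 90.226ms (2/7)
13. 2345.865ms @ 52/7 + 90.226ms (2/7)
14. 2436.09ms @ 54/7 + 90.226ms (2/7)
15. 2526.316ms @ 8 + 210.526ms (2/3)
16. 2736.842ms @ 26/3 + 210.526ms (2/3)
17. 2947.368ms @ 28/3 + 210.526ms (2/3)
18. 3157.895ms @ 10 + 252.632ms (4/5)
19. 3410.526ms @ 54/5 + 126.316ms (2/5)
20. 3536.842ms @ 56/5 + 126.316ms (2/5)
21. 3663.158ms @ 58/5 + 126.316ms (2/5)
22. 3789.474ms @ 12 + 252.632ms (4/5)
23. 4042.105ms @ 64/5 + 252.632ms (4/5)
24. 4294.737ms @ 68/5 + 252.632ms (4/5)
25. 4547.368ms @ 72/5 + 252.632ms (4/5)
26. 4800.0ms @ 76/5 + 252.632ms (4/5)

note 20 onset = 56/5b = 3536.842ms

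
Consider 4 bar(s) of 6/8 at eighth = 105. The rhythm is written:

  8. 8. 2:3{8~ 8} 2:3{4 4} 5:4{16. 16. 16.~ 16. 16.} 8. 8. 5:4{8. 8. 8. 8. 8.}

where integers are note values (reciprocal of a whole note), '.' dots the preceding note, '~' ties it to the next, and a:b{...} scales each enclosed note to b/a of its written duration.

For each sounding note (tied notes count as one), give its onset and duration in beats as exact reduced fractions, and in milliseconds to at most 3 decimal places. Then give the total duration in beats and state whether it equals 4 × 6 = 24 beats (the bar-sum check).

1) 0.0ms=0b +857.143ms=3/2b
2) 857.143ms=3/2b +857.143ms=3/2b
3) 1714.286ms=3b +1714.286ms=3b
4) 3428.571ms=6b +1714.286ms=3b
5) 5142.857ms=9b +1714.286ms=3b
6) 6857.143ms=12b +342.857ms=3/5b
7) 7200.0ms=63/5b +342.857ms=3/5b
8) 7542.857ms=66/5b +685.714ms=6/5b
9) 8228.571ms=72/5b +342.857ms=3/5b
10) 8571.429ms=15b +857.143ms=3/2b
11) 9428.571ms=33/2b +857.143ms=3/2b
12) 10285.714ms=18b +685.714ms=6/5b
13) 10971.429ms=96/5b +685.714ms=6/5b
14) 11657.143ms=102/5b +685.714ms=6/5b
15) 12342.857ms=108/5b +685.714ms=6/5b
16) 13028.571ms=114/5b +685.714ms=6/5b
Σ=24b of 24 (105bpm 6/8) — PASS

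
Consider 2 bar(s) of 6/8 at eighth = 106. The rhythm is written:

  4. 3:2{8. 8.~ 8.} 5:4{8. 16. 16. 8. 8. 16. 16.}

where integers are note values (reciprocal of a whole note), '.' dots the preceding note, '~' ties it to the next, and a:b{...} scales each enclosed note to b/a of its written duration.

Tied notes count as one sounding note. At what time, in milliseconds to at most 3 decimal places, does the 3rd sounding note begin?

1. 0.0ms @ 0 + 1698.113ms (3)
2. 1698.113ms @ 3 + 566.038ms (1)
3. 2264.151ms @ 4 + 1132.075ms (2)
4. 3396.226ms @ 6 + 679.245ms (6/5)
5. 4075.472ms @ 36/5 + 339.623ms (3/5)
6. 4415.094ms @ 39/5 + 339.623ms (3/5)
7. 4754.717ms @ 42/5 + 679.245ms (6/5)
8. 5433.962ms @ 48/5 + 679.245ms (6/5)
9. 6113.208ms @ 54/5 + 339.623ms (3/5)
10. 6452.83ms @ 57/5 + 339.623ms (3/5)

note 3 onset = 4b = 2264.151ms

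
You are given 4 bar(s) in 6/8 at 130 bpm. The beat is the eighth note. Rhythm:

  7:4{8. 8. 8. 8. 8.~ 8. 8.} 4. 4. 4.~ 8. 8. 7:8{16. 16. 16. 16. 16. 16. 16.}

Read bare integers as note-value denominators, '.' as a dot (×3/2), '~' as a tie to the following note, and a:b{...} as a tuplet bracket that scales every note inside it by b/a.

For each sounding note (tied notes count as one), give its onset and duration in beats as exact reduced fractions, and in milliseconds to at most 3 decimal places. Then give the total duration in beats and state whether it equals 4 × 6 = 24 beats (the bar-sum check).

1) 0.0ms=0b +395.604ms=6/7b
2) 395.604ms=6/7b +395.604ms=6/7b
3) 791.209ms=12/7b +395.604ms=6/7b
4) 1186.813ms=18/7b +395.604ms=6/7b
5) 1582.418ms=24/7b +791.209ms=12/7b
6) 2373.626ms=36/7b +395.604ms=6/7b
7) 2769.231ms=6b +1384.615ms=3b
8) 4153.846ms=9b +1384.615ms=3b
9) 5538.462ms=12b +2076.923ms=9/2b
10) 7615.385ms=33/2b +692.308ms=3/2b
11) 8307.692ms=18b +395.604ms=6/7b
12) 8703.297ms=132/7b +395.604ms=6/7b
13) 9098.901ms=138/7b +395.604ms=6/7b
14) 9494.505ms=144/7b +395.604ms=6/7b
15) 9890.11ms=150/7b +395.604ms=6/7b
16) 10285.714ms=156/7b +395.604ms=6/7b
17) 10681.319ms=162/7b +395.604ms=6/7b
Σ=24b of 24 (130bpm 6/8) — PASS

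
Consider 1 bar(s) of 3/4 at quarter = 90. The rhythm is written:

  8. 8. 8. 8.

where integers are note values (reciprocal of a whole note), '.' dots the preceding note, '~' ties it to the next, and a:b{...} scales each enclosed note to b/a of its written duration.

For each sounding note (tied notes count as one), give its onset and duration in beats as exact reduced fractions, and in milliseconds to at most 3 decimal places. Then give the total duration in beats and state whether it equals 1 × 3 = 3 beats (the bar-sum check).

1) 0.0ms=0b +500.0ms=3/4b
2) 500.0ms=3/4b +500.0ms=3/4b
3) 1000.0ms=3/2b +500.0ms=3/4b
4) 1500.0ms=9/4b +500.0ms=3/4b
Σ=3b of 3 (90bpm 3/4) — PASS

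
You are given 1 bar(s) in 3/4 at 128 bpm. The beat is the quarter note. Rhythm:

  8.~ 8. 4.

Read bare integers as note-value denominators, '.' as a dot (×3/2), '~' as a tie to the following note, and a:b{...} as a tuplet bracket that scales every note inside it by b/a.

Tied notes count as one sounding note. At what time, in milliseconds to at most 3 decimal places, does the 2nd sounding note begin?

1. 0.0ms @ 0 + 703.125ms (3/2)
2. 703.125ms @ 3/2 + 703.125ms (3/2)

note 2 onset = 3/2b = 703.125ms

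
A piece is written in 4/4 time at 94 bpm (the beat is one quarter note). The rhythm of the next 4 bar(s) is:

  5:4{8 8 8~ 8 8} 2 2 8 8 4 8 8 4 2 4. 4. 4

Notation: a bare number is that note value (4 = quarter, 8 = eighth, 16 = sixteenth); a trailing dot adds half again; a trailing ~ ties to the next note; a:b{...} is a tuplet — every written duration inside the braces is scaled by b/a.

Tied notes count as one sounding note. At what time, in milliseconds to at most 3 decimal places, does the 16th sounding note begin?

1. 0.0ms @ 0 + 255.319ms (2/5)
2. 255.319ms @ 2/5 + 255.319ms (2/5)
3. 510.638ms @ 4/5 + 510.638ms (4/5)
4. 1021.277ms @ 8/5 + 255.319ms (2/5)
5. 1276.596ms @ 2 + 1276.596ms (2)
6. 2553.191ms @ 4 + 1276.596ms (2)
7. 3829.787ms @ 6 + 319.149ms (1/2)
8. 4148.936ms @ 13/2 + 319.149ms (1/2)
9. 4468.085ms @ 7 + 638.298ms (1)
10. 5106.383ms @ 8 + 319.149ms (1/2)
11. 5425.532ms @ 17/2 + 319.149ms (1/2)
12. 5744.681ms @ 9 + 638.298ms (1)
13. 6382.979ms @ 10 + 1276.596ms (2)
14. 7659.574ms @ 12 + 957.447ms (3/2)
15. 8617.021ms @ 27/2 + 957.447ms (3/2)
16. 9574.468ms @ 15 + 638.298ms (1)

note 16 onset = 15b = 9574.468ms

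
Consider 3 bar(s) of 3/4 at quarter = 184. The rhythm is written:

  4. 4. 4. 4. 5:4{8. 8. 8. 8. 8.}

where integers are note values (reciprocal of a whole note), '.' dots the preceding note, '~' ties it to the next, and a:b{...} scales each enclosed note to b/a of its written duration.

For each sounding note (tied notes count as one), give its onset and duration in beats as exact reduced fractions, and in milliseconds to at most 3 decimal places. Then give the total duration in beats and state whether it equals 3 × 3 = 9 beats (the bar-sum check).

1) 0.0ms=0b +489.13ms=3/2b
2) 489.13ms=3/2b +489.13ms=3/2b
3) 978.261ms=3b +489.13ms=3/2b
4) 1467.391ms=9/2b +489.13ms=3/2b
5) 1956.522ms=6b +195.652ms=3/5b
6) 2152.174ms=33/5b +195.652ms=3/5b
7) 2347.826ms=36/5b +195.652ms=3/5b
8) 2543.478ms=39/5b +195.652ms=3/5b
9) 2739.13ms=42/5b +195.652ms=3/5b
Σ=9b of 9 (184bpm 3/4) — PASS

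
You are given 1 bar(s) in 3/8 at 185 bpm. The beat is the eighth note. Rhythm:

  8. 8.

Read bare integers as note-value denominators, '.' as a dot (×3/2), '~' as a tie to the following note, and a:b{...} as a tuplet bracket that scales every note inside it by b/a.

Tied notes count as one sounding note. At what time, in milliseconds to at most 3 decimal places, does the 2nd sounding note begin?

1. 0.0ms @ 0 + 486.486ms (3/2)
2. 486.486ms @ 3/2 + 486.486ms (3/2)

note 2 onset = 3/2b = 486.486ms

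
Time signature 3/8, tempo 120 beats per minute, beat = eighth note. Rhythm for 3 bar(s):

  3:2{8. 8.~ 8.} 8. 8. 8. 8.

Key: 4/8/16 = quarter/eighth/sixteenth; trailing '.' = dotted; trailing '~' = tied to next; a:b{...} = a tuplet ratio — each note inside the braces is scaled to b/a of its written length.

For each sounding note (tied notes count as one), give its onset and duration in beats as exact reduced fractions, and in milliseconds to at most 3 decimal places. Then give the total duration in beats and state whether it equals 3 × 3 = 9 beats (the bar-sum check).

1) 0.0ms=0b +500.0ms=1b
2) 500.0ms=1b +1000.0ms=2b
3) 1500.0ms=3b +750.0ms=3/2b
4) 2250.0ms=9/2b +750.0ms=3/2b
5) 3000.0ms=6b +750.0ms=3/2b
6) 3750.0ms=15/2b +750.0ms=3/2b
Σ=9b of 9 (120bpm 3/8) — PASS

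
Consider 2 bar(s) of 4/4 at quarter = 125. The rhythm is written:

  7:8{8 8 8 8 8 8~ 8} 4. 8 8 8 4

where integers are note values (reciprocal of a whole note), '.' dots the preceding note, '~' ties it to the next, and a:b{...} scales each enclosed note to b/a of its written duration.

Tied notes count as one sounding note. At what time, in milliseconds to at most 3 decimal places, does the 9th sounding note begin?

note 9 onset = 6b = 2880.0ms

1. 0.0ms @ 0 + 274.286ms (4/7)
2. 274.286ms @ 4/7 + 274.286ms (4/7)
3. 548.571ms @ 8/7 + 274.286ms (4/7)
4. 822.857ms @ 12/7 + 274.286ms (4/7)
5. 1097.143ms @ 16/7 + 274.286ms (4/7)
6. 1371.429ms @ 20/7 + 548.571ms (8/7)
7. 1920.0ms @ 4 + 720.0ms (3/2)
8. 2640.0ms @ 11/2 + 240.0ms (1/2)
9. 2880.0ms @ 6 + 240.0ms (1/2)
10. 3120.0ms @ 13/2 + 240.0ms (1/2)
11. 3360.0ms @ 7 + 480.0ms (1)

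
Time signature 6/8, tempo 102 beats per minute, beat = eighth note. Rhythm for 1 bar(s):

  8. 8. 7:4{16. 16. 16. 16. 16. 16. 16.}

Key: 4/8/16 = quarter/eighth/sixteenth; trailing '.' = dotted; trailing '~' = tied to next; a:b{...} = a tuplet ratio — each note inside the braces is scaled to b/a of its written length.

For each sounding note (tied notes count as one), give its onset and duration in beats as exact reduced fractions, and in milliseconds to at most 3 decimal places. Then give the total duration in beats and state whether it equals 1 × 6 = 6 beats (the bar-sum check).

1) 0.0ms=0b +882.353ms=3/2b
2) 882.353ms=3/2b +882.353ms=3/2b
3) 1764.706ms=3b +252.101ms=3/7b
4) 2016.807ms=24/7b +252.101ms=3/7b
5) 2268.908ms=27/7b +252.101ms=3/7b
6) 2521.008ms=30/7b +252.101ms=3/7b
7) 2773.109ms=33/7b +252.101ms=3/7b
8) 3025.21ms=36/7b +252.101ms=3/7b
9) 3277.311ms=39/7b +252.101ms=3/7b
Σ=6b of 6 (102bpm 6/8) — PASS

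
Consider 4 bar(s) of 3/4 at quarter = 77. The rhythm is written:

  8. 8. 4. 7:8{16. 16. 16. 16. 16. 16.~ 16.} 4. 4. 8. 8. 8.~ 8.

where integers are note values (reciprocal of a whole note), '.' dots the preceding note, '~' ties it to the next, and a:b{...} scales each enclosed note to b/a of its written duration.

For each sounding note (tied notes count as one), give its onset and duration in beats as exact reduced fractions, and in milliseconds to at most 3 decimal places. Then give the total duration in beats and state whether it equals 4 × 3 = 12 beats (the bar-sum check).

1) 0.0ms=0b +584.416ms=3/4b
2) 584.416ms=3/4b +584.416ms=3/4b
3) 1168.831ms=3/2b +1168.831ms=3/2b
4) 2337.662ms=3b +333.952ms=3/7b
5) 2671.614ms=24/7b +333.952ms=3/7b
6) 3005.566ms=27/7b +333.952ms=3/7b
7) 3339.518ms=30/7b +333.952ms=3/7b
8) 3673.469ms=33/7b +333.952ms=3/7b
9) 4007.421ms=36/7b +667.904ms=6/7b
10) 4675.325ms=6b +1168.831ms=3/2b
11) 5844.156ms=15/2b +1168.831ms=3/2b
12) 7012.987ms=9b +584.416ms=3/4b
13) 7597.403ms=39/4b +584.416ms=3/4b
14) 8181.818ms=21/2b +1168.831ms=3/2b
Σ=12b of 12 (77bpm 3/4) — PASS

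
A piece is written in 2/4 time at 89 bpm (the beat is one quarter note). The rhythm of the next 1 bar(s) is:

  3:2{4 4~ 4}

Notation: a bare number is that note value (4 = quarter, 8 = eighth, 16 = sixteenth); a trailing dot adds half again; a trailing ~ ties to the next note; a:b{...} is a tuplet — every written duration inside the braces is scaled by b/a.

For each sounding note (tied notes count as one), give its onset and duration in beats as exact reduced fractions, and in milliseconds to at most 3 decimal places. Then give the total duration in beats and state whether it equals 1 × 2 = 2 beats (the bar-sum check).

1) 0.0ms=0b +449.438ms=2/3b
2) 449.438ms=2/3b +898.876ms=4/3b
Σ=2b of 2 (89bpm 2/4) — PASS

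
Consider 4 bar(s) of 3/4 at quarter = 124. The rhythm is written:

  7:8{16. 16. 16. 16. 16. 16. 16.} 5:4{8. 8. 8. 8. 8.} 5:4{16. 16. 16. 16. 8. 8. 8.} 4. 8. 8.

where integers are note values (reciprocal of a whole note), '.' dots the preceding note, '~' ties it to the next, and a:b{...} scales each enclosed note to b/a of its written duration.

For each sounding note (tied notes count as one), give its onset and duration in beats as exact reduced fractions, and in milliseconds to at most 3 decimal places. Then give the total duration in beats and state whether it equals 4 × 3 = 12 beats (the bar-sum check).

1) 0.0ms=0b +207.373ms=3/7b
2) 207.373ms=3/7b +207.373ms=3/7b
3) 414.747ms=6/7b +207.373ms=3/7b
4) 622.12ms=9/7b +207.373ms=3/7b
5) 829.493ms=12/7b +207.373ms=3/7b
6) 1036.866ms=15/7b +207.373ms=3/7b
7) 1244.24ms=18/7b +207.373ms=3/7b
8) 1451.613ms=3b +290.323ms=3/5b
9) 1741.935ms=18/5b +290.323ms=3/5b
10) 2032.258ms=21/5b +290.323ms=3/5b
11) 2322.581ms=24/5b +290.323ms=3/5b
12) 2612.903ms=27/5b +290.323ms=3/5b
13) 2903.226ms=6b +145.161ms=3/10b
14) 3048.387ms=63/10b +145.161ms=3/10b
15) 3193.548ms=33/5b +145.161ms=3/10b
16) 3338.71ms=69/10b +145.161ms=3/10b
17) 3483.871ms=36/5b +290.323ms=3/5b
18) 3774.194ms=39/5b +290.323ms=3/5b
19) 4064.516ms=42/5b +290.323ms=3/5b
20) 4354.839ms=9b +725.806ms=3/2b
21) 5080.645ms=21/2b +362.903ms=3/4b
22) 5443.548ms=45/4b +362.903ms=3/4b
Σ=12b of 12 (124bpm 3/4) — PASS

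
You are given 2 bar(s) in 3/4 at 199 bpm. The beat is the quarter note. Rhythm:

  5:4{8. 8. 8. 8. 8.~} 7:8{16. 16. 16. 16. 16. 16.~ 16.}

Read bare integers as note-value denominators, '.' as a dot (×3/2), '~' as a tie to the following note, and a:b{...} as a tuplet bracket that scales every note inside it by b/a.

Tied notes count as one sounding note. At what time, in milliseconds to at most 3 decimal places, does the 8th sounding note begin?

note 8 onset = 30/7b = 1292.175ms

1. 0.0ms @ 0 + 180.905ms (3/5)
2. 180.905ms @ 3/5 + 180.905ms (3/5)
3. 361.809ms @ 6/5 + 180.905ms (3/5)
4. 542.714ms @ 9/5 + 180.905ms (3/5)
5. 723.618ms @ 12/5 + 310.122ms (36/35)
6. 1033.74ms @ 24/7 + 129.218ms (3/7)
7. 1162.958ms @ 27/7 + 129.218ms (3/7)
8. 1292.175ms @ 30/7 + 129.218ms (3/7)
9. 1421.393ms @ 33/7 + 129.218ms (3/7)
10. 1550.61ms @ 36/7 + 258.435ms (6/7)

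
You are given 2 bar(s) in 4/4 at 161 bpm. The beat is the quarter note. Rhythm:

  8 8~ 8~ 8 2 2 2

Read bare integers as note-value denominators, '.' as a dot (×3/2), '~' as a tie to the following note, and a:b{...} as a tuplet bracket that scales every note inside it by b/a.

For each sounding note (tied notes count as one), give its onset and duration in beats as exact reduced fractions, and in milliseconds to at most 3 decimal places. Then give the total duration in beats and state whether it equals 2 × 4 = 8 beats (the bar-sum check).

1) 0.0ms=0b +186.335ms=1/2b
2) 186.335ms=1/2b +559.006ms=3/2b
3) 745.342ms=2b +745.342ms=2b
4) 1490.683ms=4b +745.342ms=2b
5) 2236.025ms=6b +745.342ms=2b
Σ=8b of 8 (161bpm 4/4) — PASS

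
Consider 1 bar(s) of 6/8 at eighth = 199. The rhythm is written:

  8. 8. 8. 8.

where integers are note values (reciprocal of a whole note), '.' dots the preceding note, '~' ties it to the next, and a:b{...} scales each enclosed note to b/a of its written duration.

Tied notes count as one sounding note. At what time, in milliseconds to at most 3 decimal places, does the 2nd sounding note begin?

1. 0.0ms @ 0 + 452.261ms (3/2)
2. 452.261ms @ 3/2 + 452.261ms (3/2)
3. 904.523ms @ 3 + 452.261ms (3/2)
4. 1356.784ms @ 9/2 + 452.261ms (3/2)

note 2 onset = 3/2b = 452.261ms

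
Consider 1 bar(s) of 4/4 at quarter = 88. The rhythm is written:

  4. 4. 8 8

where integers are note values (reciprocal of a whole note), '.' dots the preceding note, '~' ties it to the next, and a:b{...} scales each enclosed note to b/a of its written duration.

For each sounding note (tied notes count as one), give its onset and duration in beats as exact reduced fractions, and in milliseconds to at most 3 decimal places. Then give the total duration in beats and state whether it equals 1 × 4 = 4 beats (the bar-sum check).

1) 0.0ms=0b +1022.727ms=3/2b
2) 1022.727ms=3/2b +1022.727ms=3/2b
3) 2045.455ms=3b +340.909ms=1/2b
4) 2386.364ms=7/2b +340.909ms=1/2b
Σ=4b of 4 (88bpm 4/4) — PASS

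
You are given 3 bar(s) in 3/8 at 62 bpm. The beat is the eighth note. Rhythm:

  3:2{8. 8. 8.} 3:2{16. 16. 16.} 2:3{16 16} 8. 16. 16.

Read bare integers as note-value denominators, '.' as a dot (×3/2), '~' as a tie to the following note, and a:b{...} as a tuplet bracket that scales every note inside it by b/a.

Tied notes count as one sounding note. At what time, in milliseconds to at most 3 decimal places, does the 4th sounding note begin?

1. 0.0ms @ 0 + 967.742ms (1)
2. 967.742ms @ 1 + 967.742ms (1)
3. 1935.484ms @ 2 + 967.742ms (1)
4. 2903.226ms @ 3 + 483.871ms (1/2)
5. 3387.097ms @ 7/2 + 483.871ms (1/2)
6. 3870.968ms @ 4 + 483.871ms (1/2)
7. 4354.839ms @ 9/2 + 725.806ms (3/4)
8. 5080.645ms @ 21/4 + 725.806ms (3/4)
9. 5806.452ms @ 6 + 1451.613ms (3/2)
10. 7258.065ms @ 15/2 + 725.806ms (3/4)
11. 7983.871ms @ 33/4 + 725.806ms (3/4)

note 4 onset = 3b = 2903.226ms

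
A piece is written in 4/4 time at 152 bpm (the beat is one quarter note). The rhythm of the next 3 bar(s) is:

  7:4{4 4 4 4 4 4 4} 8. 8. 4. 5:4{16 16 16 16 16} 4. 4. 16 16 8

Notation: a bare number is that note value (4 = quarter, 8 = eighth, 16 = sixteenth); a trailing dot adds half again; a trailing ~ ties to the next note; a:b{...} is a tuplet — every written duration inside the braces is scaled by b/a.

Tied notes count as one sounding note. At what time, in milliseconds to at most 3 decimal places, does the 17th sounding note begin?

1. 0.0ms @ 0 + 225.564ms (4/7)
2. 225.564ms @ 4/7 + 225.564ms (4/7)
3. 451.128ms @ 8/7 + 225.564ms (4/7)
4. 676.692ms @ 12/7 + 225.564ms (4/7)
5. 902.256ms @ 16/7 + 225.564ms (4/7)
6. 1127.82ms @ 20/7 + 225.564ms (4/7)
7. 1353.383ms @ 24/7 + 225.564ms (4/7)
8. 1578.947ms @ 4 + 296.053ms (3/4)
9. 1875.0ms @ 19/4 + 296.053ms (3/4)
10. 2171.053ms @ 11/2 + 592.105ms (3/2)
11. 2763.158ms @ 7 + 78.947ms (1/5)
12. 2842.105ms @ 36/5 + 78.947ms (1/5)
13. 2921.053ms @ 37/5 + 78.947ms (1/5)
14. 3000.0ms @ 38/5 + 78.947ms (1/5)
15. 3078.947ms @ 39/5 + 78.947ms (1/5)
16. 3157.895ms @ 8 + 592.105ms (3/2)
17. 3750.0ms @ 19/2 + 592.105ms (3/2)
18. 4342.105ms @ 11 + 98.684ms (1/4)
19. 4440.789ms @ 45/4 + 98.684ms (1/4)
20. 4539.474ms @ 23/2 + 197.368ms (1/2)

note 17 onset = 19/2b = 3750.0ms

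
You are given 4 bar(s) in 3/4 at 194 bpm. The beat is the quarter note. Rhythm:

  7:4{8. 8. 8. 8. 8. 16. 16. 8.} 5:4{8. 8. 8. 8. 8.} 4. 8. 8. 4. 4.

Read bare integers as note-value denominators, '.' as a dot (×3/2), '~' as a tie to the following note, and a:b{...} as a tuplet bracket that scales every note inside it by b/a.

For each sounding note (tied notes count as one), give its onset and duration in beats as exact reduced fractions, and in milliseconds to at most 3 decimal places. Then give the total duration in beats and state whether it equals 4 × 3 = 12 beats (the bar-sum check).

1) 0.0ms=0b +132.548ms=3/7b
2) 132.548ms=3/7b +132.548ms=3/7b
3) 265.096ms=6/7b +132.548ms=3/7b
4) 397.644ms=9/7b +132.548ms=3/7b
5) 530.191ms=12/7b +132.548ms=3/7b
6) 662.739ms=15/7b +66.274ms=3/14b
7) 729.013ms=33/14b +66.274ms=3/14b
8) 795.287ms=18/7b +132.548ms=3/7b
9) 927.835ms=3b +185.567ms=3/5b
10) 1113.402ms=18/5b +185.567ms=3/5b
11) 1298.969ms=21/5b +185.567ms=3/5b
12) 1484.536ms=24/5b +185.567ms=3/5b
13) 1670.103ms=27/5b +185.567ms=3/5b
14) 1855.67ms=6b +463.918ms=3/2b
15) 2319.588ms=15/2b +231.959ms=3/4b
16) 2551.546ms=33/4b +231.959ms=3/4b
17) 2783.505ms=9b +463.918ms=3/2b
18) 3247.423ms=21/2b +463.918ms=3/2b
Σ=12b of 12 (194bpm 3/4) — PASS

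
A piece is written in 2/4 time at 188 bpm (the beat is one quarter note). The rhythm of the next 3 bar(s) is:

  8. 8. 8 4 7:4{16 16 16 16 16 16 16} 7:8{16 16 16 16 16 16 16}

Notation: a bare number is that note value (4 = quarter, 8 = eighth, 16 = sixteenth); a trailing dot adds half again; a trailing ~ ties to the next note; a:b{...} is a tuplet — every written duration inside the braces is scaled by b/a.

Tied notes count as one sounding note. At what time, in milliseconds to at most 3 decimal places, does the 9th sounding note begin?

note 9 onset = 25/7b = 1139.818ms

1. 0.0ms @ 0 + 239.362ms (3/4)
2. 239.362ms @ 3/4 + 239.362ms (3/4)
3. 478.723ms @ 3/2 + 159.574ms (1/2)
4. 638.298ms @ 2 + 319.149ms (1)
5. 957.447ms @ 3 + 45.593ms (1/7)
6. 1003.04ms @ 22/7 + 45.593ms (1/7)
7. 1048.632ms @ 23/7 + 45.593ms (1/7)
8. 1094.225ms @ 24/7 + 45.593ms (1/7)
9. 1139.818ms @ 25/7 + 45.593ms (1/7)
10. 1185.41ms @ 26/7 + 45.593ms (1/7)
11. 1231.003ms @ 27/7 + 45.593ms (1/7)
12. 1276.596ms @ 4 + 91.185ms (2/7)
13. 1367.781ms @ 30/7 + 91.185ms (2/7)
14. 1458.967ms @ 32/7 + 91.185ms (2/7)
15. 1550.152ms @ 34/7 + 91.185ms (2/7)
16. 1641.337ms @ 36/7 + 91.185ms (2/7)
17. 1732.523ms @ 38/7 + 91.185ms (2/7)
18. 1823.708ms @ 40/7 + 91.185ms (2/7)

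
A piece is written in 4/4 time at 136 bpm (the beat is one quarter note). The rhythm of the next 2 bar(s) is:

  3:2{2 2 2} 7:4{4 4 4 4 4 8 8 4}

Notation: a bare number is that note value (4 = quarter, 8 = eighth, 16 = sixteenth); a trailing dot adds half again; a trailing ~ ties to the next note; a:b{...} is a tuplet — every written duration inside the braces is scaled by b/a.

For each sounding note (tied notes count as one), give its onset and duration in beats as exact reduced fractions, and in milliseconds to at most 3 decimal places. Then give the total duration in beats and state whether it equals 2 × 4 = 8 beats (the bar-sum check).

1) 0.0ms=0b +588.235ms=4/3b
2) 588.235ms=4/3b +588.235ms=4/3b
3) 1176.471ms=8/3b +588.235ms=4/3b
4) 1764.706ms=4b +252.101ms=4/7b
5) 2016.807ms=32/7b +252.101ms=4/7b
6) 2268.908ms=36/7b +252.101ms=4/7b
7) 2521.008ms=40/7b +252.101ms=4/7b
8) 2773.109ms=44/7b +252.101ms=4/7b
9) 3025.21ms=48/7b +126.05ms=2/7b
10) 3151.261ms=50/7b +126.05ms=2/7b
11) 3277.311ms=52/7b +252.101ms=4/7b
Σ=8b of 8 (136bpm 4/4) — PASS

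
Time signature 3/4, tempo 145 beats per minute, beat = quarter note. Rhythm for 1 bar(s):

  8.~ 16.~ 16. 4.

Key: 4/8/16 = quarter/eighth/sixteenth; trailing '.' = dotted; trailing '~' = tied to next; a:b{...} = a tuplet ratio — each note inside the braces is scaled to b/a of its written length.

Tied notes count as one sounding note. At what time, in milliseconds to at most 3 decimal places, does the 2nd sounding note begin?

note 2 onset = 3/2b = 620.69ms

1. 0.0ms @ 0 + 620.69ms (3/2)
2. 620.69ms @ 3/2 + 620.69ms (3/2)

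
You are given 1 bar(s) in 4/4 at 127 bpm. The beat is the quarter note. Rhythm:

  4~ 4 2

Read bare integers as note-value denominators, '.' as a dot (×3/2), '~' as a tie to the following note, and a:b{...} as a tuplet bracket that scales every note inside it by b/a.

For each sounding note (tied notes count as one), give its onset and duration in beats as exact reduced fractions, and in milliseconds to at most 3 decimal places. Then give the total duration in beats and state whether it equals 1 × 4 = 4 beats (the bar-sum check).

1) 0.0ms=0b +944.882ms=2b
2) 944.882ms=2b +944.882ms=2b
Σ=4b of 4 (127bpm 4/4) — PASS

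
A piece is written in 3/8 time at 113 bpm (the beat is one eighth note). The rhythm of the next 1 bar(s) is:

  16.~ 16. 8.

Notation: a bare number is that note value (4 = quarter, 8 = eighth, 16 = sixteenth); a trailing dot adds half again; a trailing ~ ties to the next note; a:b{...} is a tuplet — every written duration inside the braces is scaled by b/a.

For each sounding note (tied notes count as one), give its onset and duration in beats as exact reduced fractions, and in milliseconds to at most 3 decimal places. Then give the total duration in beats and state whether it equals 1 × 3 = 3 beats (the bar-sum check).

1) 0.0ms=0b +796.46ms=3/2b
2) 796.46ms=3/2b +796.46ms=3/2b
Σ=3b of 3 (113bpm 3/8) — PASS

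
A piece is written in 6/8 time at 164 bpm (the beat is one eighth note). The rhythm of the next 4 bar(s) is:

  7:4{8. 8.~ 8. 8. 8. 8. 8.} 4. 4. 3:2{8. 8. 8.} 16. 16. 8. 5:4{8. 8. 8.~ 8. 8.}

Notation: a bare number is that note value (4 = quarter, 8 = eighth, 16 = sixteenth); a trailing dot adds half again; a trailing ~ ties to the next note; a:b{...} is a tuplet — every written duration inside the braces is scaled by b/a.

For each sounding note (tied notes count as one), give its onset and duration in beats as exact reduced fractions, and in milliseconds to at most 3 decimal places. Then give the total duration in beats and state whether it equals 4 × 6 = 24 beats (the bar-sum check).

1) 0.0ms=0b +313.589ms=6/7b
2) 313.589ms=6/7b +627.178ms=12/7b
3) 940.767ms=18/7b +313.589ms=6/7b
4) 1254.355ms=24/7b +313.589ms=6/7b
5) 1567.944ms=30/7b +313.589ms=6/7b
6) 1881.533ms=36/7b +313.589ms=6/7b
7) 2195.122ms=6b +1097.561ms=3b
8) 3292.683ms=9b +1097.561ms=3b
9) 4390.244ms=12b +365.854ms=1b
10) 4756.098ms=13b +365.854ms=1b
11) 5121.951ms=14b +365.854ms=1b
12) 5487.805ms=15b +274.39ms=3/4b
13) 5762.195ms=63/4b +274.39ms=3/4b
14) 6036.585ms=33/2b +548.78ms=3/2b
15) 6585.366ms=18b +439.024ms=6/5b
16) 7024.39ms=96/5b +439.024ms=6/5b
17) 7463.415ms=102/5b +878.049ms=12/5b
18) 8341.463ms=114/5b +439.024ms=6/5b
Σ=24b of 24 (164bpm 6/8) — PASS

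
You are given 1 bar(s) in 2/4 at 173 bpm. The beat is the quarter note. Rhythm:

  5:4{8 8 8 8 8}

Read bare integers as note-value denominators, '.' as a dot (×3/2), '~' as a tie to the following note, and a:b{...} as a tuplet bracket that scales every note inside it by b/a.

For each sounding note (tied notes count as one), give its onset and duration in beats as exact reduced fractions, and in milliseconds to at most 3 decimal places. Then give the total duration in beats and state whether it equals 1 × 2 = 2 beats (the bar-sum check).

1) 0.0ms=0b +138.728ms=2/5b
2) 138.728ms=2/5b +138.728ms=2/5b
3) 277.457ms=4/5b +138.728ms=2/5b
4) 416.185ms=6/5b +138.728ms=2/5b
5) 554.913ms=8/5b +138.728ms=2/5b
Σ=2b of 2 (173bpm 2/4) — PASS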